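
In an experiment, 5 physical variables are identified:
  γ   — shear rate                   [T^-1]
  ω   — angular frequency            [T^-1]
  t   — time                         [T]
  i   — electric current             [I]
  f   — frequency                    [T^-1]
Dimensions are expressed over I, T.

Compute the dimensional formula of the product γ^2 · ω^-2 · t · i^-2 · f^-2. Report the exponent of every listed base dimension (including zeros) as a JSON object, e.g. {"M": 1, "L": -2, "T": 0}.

Dimensional matrix (I×T by γ×ω×t×i×f):
  I: [ 0  0  0  1  0]
  T: [-1 -1  1  0 -1]
  [I]: (2)·0+(-2)·0+(1)·0+(-2)·1+(-2)·0 = -2
  [T]: (2)·-1+(-2)·-1+(1)·1+(-2)·0+(-2)·-1 = 3
⇒ I^-2 T^3

{"I": -2, "T": 3}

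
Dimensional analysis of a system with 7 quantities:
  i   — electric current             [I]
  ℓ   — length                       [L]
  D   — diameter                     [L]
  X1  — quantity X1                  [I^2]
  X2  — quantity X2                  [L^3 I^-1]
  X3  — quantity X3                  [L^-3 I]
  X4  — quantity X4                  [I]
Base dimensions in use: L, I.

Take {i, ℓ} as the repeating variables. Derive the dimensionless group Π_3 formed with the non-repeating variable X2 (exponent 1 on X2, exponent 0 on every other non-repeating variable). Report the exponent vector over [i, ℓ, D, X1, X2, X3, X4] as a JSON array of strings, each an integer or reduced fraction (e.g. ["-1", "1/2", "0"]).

["1", "-3", "0", "0", "1", "0", "0"]

Exponent matrix [L,I] × [i,ℓ,D,X1,X2,X3,X4]:
  L: [ 0  1  1  0  3 -3  0]
  I: [ 1  0  0  2 -1  1  1]
Echelon form has 2 nonzero rows (pivots: i,ℓ)
Pivot set = {i,ℓ}, free = {D,X1,X2,X3,X4}
RREF:
  r0: [   1    0    0    2   -1    1    1]
  r1: [   0    1    1    0    3   -3    0]
Fix exponent of X2 at 1, D at 0, X1 at 0, X3 at 0, X4 at 0; solve each RREF row for its pivot's exponent:
  r0: exp(i) + (-1)·1 = 0 ⇒ exp(i) = 1
  r1: exp(ℓ) + (3)·1 = 0 ⇒ exp(ℓ) = -3
Π_3 = i · ℓ^-3 · X2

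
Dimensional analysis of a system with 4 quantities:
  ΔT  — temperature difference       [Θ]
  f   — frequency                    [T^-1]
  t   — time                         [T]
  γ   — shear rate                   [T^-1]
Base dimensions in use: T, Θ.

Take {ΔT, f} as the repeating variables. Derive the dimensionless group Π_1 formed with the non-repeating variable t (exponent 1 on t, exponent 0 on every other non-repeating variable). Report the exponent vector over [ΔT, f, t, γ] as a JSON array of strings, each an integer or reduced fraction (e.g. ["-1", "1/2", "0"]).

Dimensional matrix (T×Θ by ΔT×f×t×γ):
  T: [ 0 -1  1 -1]
  Θ: [ 1  0  0  0]
RREF → pivots at {ΔT,f} ⇒ r = 2
Pivot set = {ΔT,f}, free = {t,γ}
RREF:
  r0: [   1    0    0    0]
  r1: [   0    1   -1    1]
Fix exponent of t at 1, γ at 0; solve each RREF row for its pivot's exponent:
  r0: exp(ΔT) + (0)·1 = 0 ⇒ exp(ΔT) = 0
  r1: exp(f) + (-1)·1 = 0 ⇒ exp(f) = 1
Π_1 = f · t

["0", "1", "1", "0"]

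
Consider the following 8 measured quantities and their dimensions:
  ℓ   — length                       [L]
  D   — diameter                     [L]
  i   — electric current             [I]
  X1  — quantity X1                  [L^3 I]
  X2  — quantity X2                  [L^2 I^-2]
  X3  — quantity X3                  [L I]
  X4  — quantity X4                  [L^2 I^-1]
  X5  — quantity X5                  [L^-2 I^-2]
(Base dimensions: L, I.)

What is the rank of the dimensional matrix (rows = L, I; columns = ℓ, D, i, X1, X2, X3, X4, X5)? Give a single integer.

2

Write exponents as rows L,I / cols ℓ,D,i,X1,X2,X3,X4,X5:
  L: [ 1  1  0  3  2  1  2 -2]
  I: [ 0  0  1  1 -2  1 -1 -2]
RREF → pivots at {ℓ,i} ⇒ r = 2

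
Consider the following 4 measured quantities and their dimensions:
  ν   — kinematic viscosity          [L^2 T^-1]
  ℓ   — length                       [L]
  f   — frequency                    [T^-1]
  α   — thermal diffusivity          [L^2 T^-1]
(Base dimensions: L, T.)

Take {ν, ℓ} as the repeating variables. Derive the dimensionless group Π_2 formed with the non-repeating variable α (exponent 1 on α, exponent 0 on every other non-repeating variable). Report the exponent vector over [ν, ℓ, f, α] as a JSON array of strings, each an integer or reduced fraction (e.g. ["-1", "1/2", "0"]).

Write exponents as rows L,T / cols ν,ℓ,f,α:
  L: [ 2  1  0  2]
  T: [-1  0 -1 -1]
Row reduction gives pivot columns ν,ℓ; rank = 2
Repeat: ν,ℓ; free: f,α
RREF:
  r0: [   1    0    1    1]
  r1: [   0    1   -2    0]
Fix exponent of α at 1, f at 0; solve each RREF row for its pivot's exponent:
  r0: exp(ν) + (1)·1 = 0 ⇒ exp(ν) = -1
  r1: exp(ℓ) + (0)·1 = 0 ⇒ exp(ℓ) = 0
Π_2 = ν^-1 · α

["-1", "0", "0", "1"]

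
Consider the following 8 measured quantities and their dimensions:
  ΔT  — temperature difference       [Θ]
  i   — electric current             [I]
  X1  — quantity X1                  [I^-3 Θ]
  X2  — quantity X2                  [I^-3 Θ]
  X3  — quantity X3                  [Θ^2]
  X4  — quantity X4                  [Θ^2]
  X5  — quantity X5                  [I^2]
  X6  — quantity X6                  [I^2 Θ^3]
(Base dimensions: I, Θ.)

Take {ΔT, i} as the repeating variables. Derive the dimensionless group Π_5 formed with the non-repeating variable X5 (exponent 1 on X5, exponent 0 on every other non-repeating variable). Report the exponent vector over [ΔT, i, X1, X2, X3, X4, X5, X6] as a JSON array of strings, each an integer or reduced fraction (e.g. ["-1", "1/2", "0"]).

Write exponents as rows I,Θ / cols ΔT,i,X1,X2,X3,X4,X5,X6:
  I: [ 0  1 -3 -3  0  0  2  2]
  Θ: [ 1  0  1  1  2  2  0  3]
RREF → pivots at {ΔT,i} ⇒ r = 2
Pivot set = {ΔT,i}, free = {X1,X2,X3,X4,X5,X6}
RREF:
  r0: [   1    0    1    1    2    2    0    3]
  r1: [   0    1   -3   -3    0    0    2    2]
Fix exponent of X5 at 1, X1 at 0, X2 at 0, X3 at 0, X4 at 0, X6 at 0; solve each RREF row for its pivot's exponent:
  r0: exp(ΔT) + (0)·1 = 0 ⇒ exp(ΔT) = 0
  r1: exp(i) + (2)·1 = 0 ⇒ exp(i) = -2
Π_5 = i^-2 · X5

["0", "-2", "0", "0", "0", "0", "1", "0"]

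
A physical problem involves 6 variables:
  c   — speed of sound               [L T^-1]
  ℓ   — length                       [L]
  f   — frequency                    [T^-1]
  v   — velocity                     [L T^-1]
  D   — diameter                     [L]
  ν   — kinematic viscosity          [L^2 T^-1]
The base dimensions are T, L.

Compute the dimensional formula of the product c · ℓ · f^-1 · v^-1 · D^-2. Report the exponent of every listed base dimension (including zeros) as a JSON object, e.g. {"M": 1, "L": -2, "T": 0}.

{"T": 1, "L": -1}

Dimensional matrix (T×L by c×ℓ×f×v×D×ν):
  T: [-1  0 -1 -1  0 -1]
  L: [ 1  1  0  1  1  2]
  [T]: (1)·-1+(1)·0+(-1)·-1+(-1)·-1+(-2)·0 = 1
  [L]: (1)·1+(1)·1+(-1)·0+(-1)·1+(-2)·1 = -1
⇒ T L^-1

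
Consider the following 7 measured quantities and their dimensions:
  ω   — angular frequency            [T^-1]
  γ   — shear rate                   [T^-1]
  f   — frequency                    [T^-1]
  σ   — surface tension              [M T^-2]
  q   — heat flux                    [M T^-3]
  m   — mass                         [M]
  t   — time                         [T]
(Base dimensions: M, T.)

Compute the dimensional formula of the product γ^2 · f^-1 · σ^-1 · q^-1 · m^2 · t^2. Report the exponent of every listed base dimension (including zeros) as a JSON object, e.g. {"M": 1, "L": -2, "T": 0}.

Exponent matrix [M,T] × [ω,γ,f,σ,q,m,t]:
  M: [ 0  0  0  1  1  1  0]
  T: [-1 -1 -1 -2 -3  0  1]
  [M]: (2)·0+(-1)·0+(-1)·1+(-1)·1+(2)·1+(2)·0 = 0
  [T]: (2)·-1+(-1)·-1+(-1)·-2+(-1)·-3+(2)·0+(2)·1 = 6
⇒ T^6

{"M": 0, "T": 6}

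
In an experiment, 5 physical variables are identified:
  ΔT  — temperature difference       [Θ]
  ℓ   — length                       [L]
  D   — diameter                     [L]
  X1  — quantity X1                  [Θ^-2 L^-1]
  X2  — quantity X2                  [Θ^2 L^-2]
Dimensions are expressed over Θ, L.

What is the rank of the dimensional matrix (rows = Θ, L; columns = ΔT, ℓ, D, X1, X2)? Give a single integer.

Write exponents as rows Θ,L / cols ΔT,ℓ,D,X1,X2:
  Θ: [ 1  0  0 -2  2]
  L: [ 0  1  1 -1 -2]
RREF → pivots at {ΔT,ℓ} ⇒ r = 2

2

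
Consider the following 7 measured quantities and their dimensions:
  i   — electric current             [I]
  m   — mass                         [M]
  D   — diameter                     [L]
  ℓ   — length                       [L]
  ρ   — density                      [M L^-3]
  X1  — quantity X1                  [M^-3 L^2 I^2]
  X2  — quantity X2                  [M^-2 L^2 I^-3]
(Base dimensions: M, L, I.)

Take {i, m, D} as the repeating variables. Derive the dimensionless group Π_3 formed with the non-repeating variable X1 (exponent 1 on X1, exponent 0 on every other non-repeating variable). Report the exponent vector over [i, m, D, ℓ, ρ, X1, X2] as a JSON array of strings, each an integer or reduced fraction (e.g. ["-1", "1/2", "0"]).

["-2", "3", "-2", "0", "0", "1", "0"]

Dimensional matrix (M×L×I by i×m×D×ℓ×ρ×X1×X2):
  M: [ 0  1  0  0  1 -3 -2]
  L: [ 0  0  1  1 -3  2  2]
  I: [ 1  0  0  0  0  2 -3]
RREF → pivots at {i,m,D} ⇒ r = 3
Repeat: i,m,D; free: ℓ,ρ,X1,X2
RREF:
  r0: [   1    0    0    0    0    2   -3]
  r1: [   0    1    0    0    1   -3   -2]
  r2: [   0    0    1    1   -3    2    2]
Fix exponent of X1 at 1, ℓ at 0, ρ at 0, X2 at 0; solve each RREF row for its pivot's exponent:
  r0: exp(i) + (2)·1 = 0 ⇒ exp(i) = -2
  r1: exp(m) + (-3)·1 = 0 ⇒ exp(m) = 3
  r2: exp(D) + (2)·1 = 0 ⇒ exp(D) = -2
Π_3 = i^-2 · m^3 · D^-2 · X1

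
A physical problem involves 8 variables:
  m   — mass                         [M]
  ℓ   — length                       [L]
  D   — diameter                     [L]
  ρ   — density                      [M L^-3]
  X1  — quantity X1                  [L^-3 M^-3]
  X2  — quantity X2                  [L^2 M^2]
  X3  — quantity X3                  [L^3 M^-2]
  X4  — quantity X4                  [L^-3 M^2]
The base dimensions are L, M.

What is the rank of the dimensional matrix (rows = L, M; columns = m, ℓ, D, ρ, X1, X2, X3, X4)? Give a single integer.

2

Dimensional matrix (L×M by m×ℓ×D×ρ×X1×X2×X3×X4):
  L: [ 0  1  1 -3 -3  2  3 -3]
  M: [ 1  0  0  1 -3  2 -2  2]
Echelon form has 2 nonzero rows (pivots: m,ℓ)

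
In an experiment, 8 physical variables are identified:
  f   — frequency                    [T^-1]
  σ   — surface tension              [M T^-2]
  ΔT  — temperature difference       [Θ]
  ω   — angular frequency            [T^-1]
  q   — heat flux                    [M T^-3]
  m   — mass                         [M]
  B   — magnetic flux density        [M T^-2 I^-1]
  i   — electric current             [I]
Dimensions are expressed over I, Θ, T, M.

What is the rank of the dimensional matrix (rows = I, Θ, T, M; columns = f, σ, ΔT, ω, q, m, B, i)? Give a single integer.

4

Dimensional matrix (I×Θ×T×M by f×σ×ΔT×ω×q×m×B×i):
  I: [ 0  0  0  0  0  0 -1  1]
  Θ: [ 0  0  1  0  0  0  0  0]
  T: [-1 -2  0 -1 -3  0 -2  0]
  M: [ 0  1  0  0  1  1  1  0]
Echelon form has 4 nonzero rows (pivots: f,σ,ΔT,B)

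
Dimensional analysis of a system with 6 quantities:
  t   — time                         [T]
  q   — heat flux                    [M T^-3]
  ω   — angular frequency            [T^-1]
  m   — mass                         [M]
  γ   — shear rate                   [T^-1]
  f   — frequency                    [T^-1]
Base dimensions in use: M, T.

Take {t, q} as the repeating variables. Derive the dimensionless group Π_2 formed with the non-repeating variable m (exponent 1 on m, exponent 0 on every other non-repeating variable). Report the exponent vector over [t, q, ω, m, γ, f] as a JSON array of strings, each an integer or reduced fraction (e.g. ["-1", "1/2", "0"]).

["-3", "-1", "0", "1", "0", "0"]

Exponent matrix [M,T] × [t,q,ω,m,γ,f]:
  M: [ 0  1  0  1  0  0]
  T: [ 1 -3 -1  0 -1 -1]
Row reduction gives pivot columns t,q; rank = 2
Repeat: t,q; free: ω,m,γ,f
RREF:
  r0: [   1    0   -1    3   -1   -1]
  r1: [   0    1    0    1    0    0]
Fix exponent of m at 1, ω at 0, γ at 0, f at 0; solve each RREF row for its pivot's exponent:
  r0: exp(t) + (3)·1 = 0 ⇒ exp(t) = -3
  r1: exp(q) + (1)·1 = 0 ⇒ exp(q) = -1
Π_2 = t^-3 · q^-1 · m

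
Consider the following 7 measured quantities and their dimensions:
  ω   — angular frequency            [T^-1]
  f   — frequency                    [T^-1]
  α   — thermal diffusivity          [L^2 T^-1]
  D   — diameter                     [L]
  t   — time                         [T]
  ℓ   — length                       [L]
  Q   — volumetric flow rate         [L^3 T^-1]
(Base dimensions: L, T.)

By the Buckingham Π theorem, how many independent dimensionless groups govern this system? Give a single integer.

Exponent matrix [L,T] × [ω,f,α,D,t,ℓ,Q]:
  L: [ 0  0  2  1  0  1  3]
  T: [-1 -1 -1  0  1  0 -1]
Echelon form has 2 nonzero rows (pivots: ω,α)
7 vars − rank 2 = 5 Π groups

5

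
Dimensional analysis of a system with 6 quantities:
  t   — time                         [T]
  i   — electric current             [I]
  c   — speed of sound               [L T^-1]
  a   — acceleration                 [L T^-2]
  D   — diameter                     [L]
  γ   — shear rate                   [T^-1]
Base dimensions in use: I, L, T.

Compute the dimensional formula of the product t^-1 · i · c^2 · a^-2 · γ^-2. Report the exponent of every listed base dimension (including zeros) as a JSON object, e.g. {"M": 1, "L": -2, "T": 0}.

{"I": 1, "L": 0, "T": 3}

Exponent matrix [I,L,T] × [t,i,c,a,D,γ]:
  I: [ 0  1  0  0  0  0]
  L: [ 0  0  1  1  1  0]
  T: [ 1  0 -1 -2  0 -1]
  [I]: (-1)·0+(1)·1+(2)·0+(-2)·0+(-2)·0 = 1
  [L]: (-1)·0+(1)·0+(2)·1+(-2)·1+(-2)·0 = 0
  [T]: (-1)·1+(1)·0+(2)·-1+(-2)·-2+(-2)·-1 = 3
⇒ I T^3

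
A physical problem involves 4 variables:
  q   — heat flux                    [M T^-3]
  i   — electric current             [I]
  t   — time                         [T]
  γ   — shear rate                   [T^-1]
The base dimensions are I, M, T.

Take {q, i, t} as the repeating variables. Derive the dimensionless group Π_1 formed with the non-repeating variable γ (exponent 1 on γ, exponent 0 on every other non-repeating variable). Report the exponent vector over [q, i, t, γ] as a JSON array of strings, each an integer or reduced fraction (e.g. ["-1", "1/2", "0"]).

["0", "0", "1", "1"]

Dimensional matrix (I×M×T by q×i×t×γ):
  I: [ 0  1  0  0]
  M: [ 1  0  0  0]
  T: [-3  0  1 -1]
Echelon form has 3 nonzero rows (pivots: q,i,t)
Pivot set = {q,i,t}, free = {γ}
RREF:
  r0: [   1    0    0    0]
  r1: [   0    1    0    0]
  r2: [   0    0    1   -1]
Fix exponent of γ at 1; solve each RREF row for its pivot's exponent:
  r0: exp(q) + (0)·1 = 0 ⇒ exp(q) = 0
  r1: exp(i) + (0)·1 = 0 ⇒ exp(i) = 0
  r2: exp(t) + (-1)·1 = 0 ⇒ exp(t) = 1
Π_1 = t · γ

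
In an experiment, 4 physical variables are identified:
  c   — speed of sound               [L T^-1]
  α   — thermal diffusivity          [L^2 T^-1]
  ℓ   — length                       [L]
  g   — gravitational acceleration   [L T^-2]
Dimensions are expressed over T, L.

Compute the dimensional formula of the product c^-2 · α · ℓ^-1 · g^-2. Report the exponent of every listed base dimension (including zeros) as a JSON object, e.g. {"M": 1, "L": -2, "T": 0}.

{"T": 5, "L": -3}

Dimensional matrix (T×L by c×α×ℓ×g):
  T: [-1 -1  0 -2]
  L: [ 1  2  1  1]
  [T]: (-2)·-1+(1)·-1+(-1)·0+(-2)·-2 = 5
  [L]: (-2)·1+(1)·2+(-1)·1+(-2)·1 = -3
⇒ T^5 L^-3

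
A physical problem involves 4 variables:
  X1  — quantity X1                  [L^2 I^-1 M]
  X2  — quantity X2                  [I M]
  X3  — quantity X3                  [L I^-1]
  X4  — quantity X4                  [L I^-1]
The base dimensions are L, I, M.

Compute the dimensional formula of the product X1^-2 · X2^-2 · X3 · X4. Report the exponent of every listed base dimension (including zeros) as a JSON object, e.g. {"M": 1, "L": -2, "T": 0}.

{"L": -2, "I": -2, "M": -4}

Write exponents as rows L,I,M / cols X1,X2,X3,X4:
  L: [ 2  0  1  1]
  I: [-1  1 -1 -1]
  M: [ 1  1  0  0]
  [L]: (-2)·2+(-2)·0+(1)·1+(1)·1 = -2
  [I]: (-2)·-1+(-2)·1+(1)·-1+(1)·-1 = -2
  [M]: (-2)·1+(-2)·1+(1)·0+(1)·0 = -4
⇒ L^-2 I^-2 M^-4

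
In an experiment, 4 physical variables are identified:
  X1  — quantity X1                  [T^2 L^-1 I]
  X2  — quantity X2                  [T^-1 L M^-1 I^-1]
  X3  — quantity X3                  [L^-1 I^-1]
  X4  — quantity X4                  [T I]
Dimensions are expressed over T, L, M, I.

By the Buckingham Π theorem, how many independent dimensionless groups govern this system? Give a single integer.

Exponent matrix [T,L,M,I] × [X1,X2,X3,X4]:
  T: [ 2 -1  0  1]
  L: [-1  1 -1  0]
  M: [ 0 -1  0  0]
  I: [ 1 -1 -1  1]
RREF → pivots at {X1,X2,X3} ⇒ r = 3
Π count = n − r = 4 − 3 = 1

1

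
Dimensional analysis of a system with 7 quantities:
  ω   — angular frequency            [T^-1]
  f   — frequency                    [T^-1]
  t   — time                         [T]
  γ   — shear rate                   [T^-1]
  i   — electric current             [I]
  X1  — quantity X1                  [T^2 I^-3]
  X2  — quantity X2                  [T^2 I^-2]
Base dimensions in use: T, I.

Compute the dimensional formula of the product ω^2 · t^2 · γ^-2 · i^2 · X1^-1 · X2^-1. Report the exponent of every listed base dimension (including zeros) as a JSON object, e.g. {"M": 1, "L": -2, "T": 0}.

Exponent matrix [T,I] × [ω,f,t,γ,i,X1,X2]:
  T: [-1 -1  1 -1  0  2  2]
  I: [ 0  0  0  0  1 -3 -2]
  [T]: (2)·-1+(2)·1+(-2)·-1+(2)·0+(-1)·2+(-1)·2 = -2
  [I]: (2)·0+(2)·0+(-2)·0+(2)·1+(-1)·-3+(-1)·-2 = 7
⇒ T^-2 I^7

{"T": -2, "I": 7}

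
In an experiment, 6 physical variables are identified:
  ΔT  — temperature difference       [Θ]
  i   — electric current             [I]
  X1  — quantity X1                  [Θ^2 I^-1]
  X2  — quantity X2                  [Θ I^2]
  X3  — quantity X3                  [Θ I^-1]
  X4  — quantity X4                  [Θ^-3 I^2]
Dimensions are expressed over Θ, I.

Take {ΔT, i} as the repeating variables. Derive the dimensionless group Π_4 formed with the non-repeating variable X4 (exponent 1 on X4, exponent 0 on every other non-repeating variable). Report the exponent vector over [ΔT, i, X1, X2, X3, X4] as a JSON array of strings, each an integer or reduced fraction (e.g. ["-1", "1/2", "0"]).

["3", "-2", "0", "0", "0", "1"]

Exponent matrix [Θ,I] × [ΔT,i,X1,X2,X3,X4]:
  Θ: [ 1  0  2  1  1 -3]
  I: [ 0  1 -1  2 -1  2]
RREF → pivots at {ΔT,i} ⇒ r = 2
Repeat: ΔT,i; free: X1,X2,X3,X4
RREF:
  r0: [   1    0    2    1    1   -3]
  r1: [   0    1   -1    2   -1    2]
Fix exponent of X4 at 1, X1 at 0, X2 at 0, X3 at 0; solve each RREF row for its pivot's exponent:
  r0: exp(ΔT) + (-3)·1 = 0 ⇒ exp(ΔT) = 3
  r1: exp(i) + (2)·1 = 0 ⇒ exp(i) = -2
Π_4 = ΔT^3 · i^-2 · X4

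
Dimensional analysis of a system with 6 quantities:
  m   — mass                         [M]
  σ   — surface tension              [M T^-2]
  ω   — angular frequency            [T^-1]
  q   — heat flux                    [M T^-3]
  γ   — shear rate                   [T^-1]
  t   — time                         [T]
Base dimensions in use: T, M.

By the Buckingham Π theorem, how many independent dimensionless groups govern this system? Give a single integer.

4

Write exponents as rows T,M / cols m,σ,ω,q,γ,t:
  T: [ 0 -2 -1 -3 -1  1]
  M: [ 1  1  0  1  0  0]
RREF → pivots at {m,σ} ⇒ r = 2
Π count = n − r = 6 − 2 = 4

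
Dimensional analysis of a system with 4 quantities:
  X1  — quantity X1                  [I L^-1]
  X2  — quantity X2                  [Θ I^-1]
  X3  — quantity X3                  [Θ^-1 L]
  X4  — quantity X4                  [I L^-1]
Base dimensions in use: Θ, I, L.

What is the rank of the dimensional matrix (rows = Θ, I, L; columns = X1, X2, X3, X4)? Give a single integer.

2

Write exponents as rows Θ,I,L / cols X1,X2,X3,X4:
  Θ: [ 0  1 -1  0]
  I: [ 1 -1  0  1]
  L: [-1  0  1 -1]
Row reduction gives pivot columns X1,X2; rank = 2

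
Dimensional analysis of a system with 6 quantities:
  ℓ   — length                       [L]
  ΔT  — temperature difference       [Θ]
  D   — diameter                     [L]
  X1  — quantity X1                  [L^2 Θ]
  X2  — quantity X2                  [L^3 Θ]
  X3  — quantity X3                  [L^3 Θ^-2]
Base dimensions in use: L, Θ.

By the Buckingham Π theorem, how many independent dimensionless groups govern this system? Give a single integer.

4

Write exponents as rows L,Θ / cols ℓ,ΔT,D,X1,X2,X3:
  L: [ 1  0  1  2  3  3]
  Θ: [ 0  1  0  1  1 -2]
Row reduction gives pivot columns ℓ,ΔT; rank = 2
6 vars − rank 2 = 4 Π groups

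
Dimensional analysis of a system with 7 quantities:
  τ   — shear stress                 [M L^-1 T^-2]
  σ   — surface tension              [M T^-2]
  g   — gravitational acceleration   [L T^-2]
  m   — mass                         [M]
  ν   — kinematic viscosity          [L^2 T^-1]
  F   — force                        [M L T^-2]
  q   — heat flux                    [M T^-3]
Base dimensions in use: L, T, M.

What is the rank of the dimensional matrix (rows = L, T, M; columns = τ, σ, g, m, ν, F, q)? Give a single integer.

Dimensional matrix (L×T×M by τ×σ×g×m×ν×F×q):
  L: [-1  0  1  0  2  1  0]
  T: [-2 -2 -2  0 -1 -2 -3]
  M: [ 1  1  0  1  0  1  1]
RREF → pivots at {τ,σ,g} ⇒ r = 3

3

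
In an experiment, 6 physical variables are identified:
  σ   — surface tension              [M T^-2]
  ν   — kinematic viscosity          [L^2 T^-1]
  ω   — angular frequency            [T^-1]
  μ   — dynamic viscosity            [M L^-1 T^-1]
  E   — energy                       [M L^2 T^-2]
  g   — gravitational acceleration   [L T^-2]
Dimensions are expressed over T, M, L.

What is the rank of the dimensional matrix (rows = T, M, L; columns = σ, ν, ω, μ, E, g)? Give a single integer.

Dimensional matrix (T×M×L by σ×ν×ω×μ×E×g):
  T: [-2 -1 -1 -1 -2 -2]
  M: [ 1  0  0  1  1  0]
  L: [ 0  2  0 -1  2  1]
Echelon form has 3 nonzero rows (pivots: σ,ν,ω)

3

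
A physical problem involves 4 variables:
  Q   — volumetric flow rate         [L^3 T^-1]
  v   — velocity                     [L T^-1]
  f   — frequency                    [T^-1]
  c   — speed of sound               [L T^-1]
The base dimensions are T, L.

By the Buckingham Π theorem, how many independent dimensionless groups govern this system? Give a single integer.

2

Dimensional matrix (T×L by Q×v×f×c):
  T: [-1 -1 -1 -1]
  L: [ 3  1  0  1]
RREF → pivots at {Q,v} ⇒ r = 2
Π count = n − r = 4 − 2 = 2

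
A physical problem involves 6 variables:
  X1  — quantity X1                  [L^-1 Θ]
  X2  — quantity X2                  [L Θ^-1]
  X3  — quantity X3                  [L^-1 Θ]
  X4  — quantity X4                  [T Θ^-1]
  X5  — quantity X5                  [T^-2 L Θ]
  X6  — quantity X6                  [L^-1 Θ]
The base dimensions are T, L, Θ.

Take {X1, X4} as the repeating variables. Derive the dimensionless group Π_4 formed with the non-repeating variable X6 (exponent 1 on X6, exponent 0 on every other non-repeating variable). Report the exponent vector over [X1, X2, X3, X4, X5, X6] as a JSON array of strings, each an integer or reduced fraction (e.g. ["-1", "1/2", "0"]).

["-1", "0", "0", "0", "0", "1"]

Exponent matrix [T,L,Θ] × [X1,X2,X3,X4,X5,X6]:
  T: [ 0  0  0  1 -2  0]
  L: [-1  1 -1  0  1 -1]
  Θ: [ 1 -1  1 -1  1  1]
Echelon form has 2 nonzero rows (pivots: X1,X4)
Pivot set = {X1,X4}, free = {X2,X3,X5,X6}
RREF:
  r0: [   1   -1    1    0   -1    1]
  r1: [   0    0    0    1   -2    0]
  r2: [   0    0    0    0    0    0]
Fix exponent of X6 at 1, X2 at 0, X3 at 0, X5 at 0; solve each RREF row for its pivot's exponent:
  r0: exp(X1) + (1)·1 = 0 ⇒ exp(X1) = -1
  r1: exp(X4) + (0)·1 = 0 ⇒ exp(X4) = 0
Π_4 = X1^-1 · X6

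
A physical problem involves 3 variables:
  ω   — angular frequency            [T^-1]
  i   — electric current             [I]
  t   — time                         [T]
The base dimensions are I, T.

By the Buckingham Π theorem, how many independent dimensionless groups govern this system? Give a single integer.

Dimensional matrix (I×T by ω×i×t):
  I: [ 0  1  0]
  T: [-1  0  1]
RREF → pivots at {ω,i} ⇒ r = 2
Π count = n − r = 3 − 2 = 1

1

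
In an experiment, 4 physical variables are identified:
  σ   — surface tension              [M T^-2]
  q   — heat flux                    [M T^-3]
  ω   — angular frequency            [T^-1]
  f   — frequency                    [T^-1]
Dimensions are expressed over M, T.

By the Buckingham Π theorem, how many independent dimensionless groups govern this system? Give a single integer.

2

Dimensional matrix (M×T by σ×q×ω×f):
  M: [ 1  1  0  0]
  T: [-2 -3 -1 -1]
RREF → pivots at {σ,q} ⇒ r = 2
Π count = n − r = 4 − 2 = 2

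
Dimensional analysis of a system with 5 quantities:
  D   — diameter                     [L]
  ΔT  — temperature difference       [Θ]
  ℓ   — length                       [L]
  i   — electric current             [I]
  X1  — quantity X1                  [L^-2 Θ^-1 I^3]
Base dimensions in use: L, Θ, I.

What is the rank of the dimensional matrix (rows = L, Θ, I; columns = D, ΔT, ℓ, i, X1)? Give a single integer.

3

Write exponents as rows L,Θ,I / cols D,ΔT,ℓ,i,X1:
  L: [ 1  0  1  0 -2]
  Θ: [ 0  1  0  0 -1]
  I: [ 0  0  0  1  3]
Row reduction gives pivot columns D,ΔT,i; rank = 3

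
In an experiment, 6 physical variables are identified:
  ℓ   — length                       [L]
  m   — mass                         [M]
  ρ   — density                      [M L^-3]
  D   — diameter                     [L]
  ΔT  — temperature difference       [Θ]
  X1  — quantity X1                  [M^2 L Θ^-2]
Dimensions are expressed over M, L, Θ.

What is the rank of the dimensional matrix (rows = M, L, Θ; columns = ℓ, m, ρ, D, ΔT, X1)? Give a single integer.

Dimensional matrix (M×L×Θ by ℓ×m×ρ×D×ΔT×X1):
  M: [ 0  1  1  0  0  2]
  L: [ 1  0 -3  1  0  1]
  Θ: [ 0  0  0  0  1 -2]
Echelon form has 3 nonzero rows (pivots: ℓ,m,ΔT)

3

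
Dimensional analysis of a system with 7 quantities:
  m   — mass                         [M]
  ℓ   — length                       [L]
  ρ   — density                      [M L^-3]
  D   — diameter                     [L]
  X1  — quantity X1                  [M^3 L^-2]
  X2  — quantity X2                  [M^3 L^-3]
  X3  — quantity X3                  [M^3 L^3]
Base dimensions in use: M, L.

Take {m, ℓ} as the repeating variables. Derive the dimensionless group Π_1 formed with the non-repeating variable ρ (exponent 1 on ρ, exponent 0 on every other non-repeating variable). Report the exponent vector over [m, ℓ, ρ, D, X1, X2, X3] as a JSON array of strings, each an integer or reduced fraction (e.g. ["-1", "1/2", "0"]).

["-1", "3", "1", "0", "0", "0", "0"]

Write exponents as rows M,L / cols m,ℓ,ρ,D,X1,X2,X3:
  M: [ 1  0  1  0  3  3  3]
  L: [ 0  1 -3  1 -2 -3  3]
RREF → pivots at {m,ℓ} ⇒ r = 2
Repeat: m,ℓ; free: ρ,D,X1,X2,X3
RREF:
  r0: [   1    0    1    0    3    3    3]
  r1: [   0    1   -3    1   -2   -3    3]
Fix exponent of ρ at 1, D at 0, X1 at 0, X2 at 0, X3 at 0; solve each RREF row for its pivot's exponent:
  r0: exp(m) + (1)·1 = 0 ⇒ exp(m) = -1
  r1: exp(ℓ) + (-3)·1 = 0 ⇒ exp(ℓ) = 3
Π_1 = m^-1 · ℓ^3 · ρ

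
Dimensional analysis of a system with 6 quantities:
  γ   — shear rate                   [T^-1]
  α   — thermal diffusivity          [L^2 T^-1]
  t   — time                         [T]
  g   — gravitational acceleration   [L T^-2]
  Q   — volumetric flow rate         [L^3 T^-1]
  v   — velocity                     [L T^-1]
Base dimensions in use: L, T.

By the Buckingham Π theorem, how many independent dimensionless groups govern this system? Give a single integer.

Write exponents as rows L,T / cols γ,α,t,g,Q,v:
  L: [ 0  2  0  1  3  1]
  T: [-1 -1  1 -2 -1 -1]
Echelon form has 2 nonzero rows (pivots: γ,α)
n=6, r=2 ⇒ 4 dimensionless groups

4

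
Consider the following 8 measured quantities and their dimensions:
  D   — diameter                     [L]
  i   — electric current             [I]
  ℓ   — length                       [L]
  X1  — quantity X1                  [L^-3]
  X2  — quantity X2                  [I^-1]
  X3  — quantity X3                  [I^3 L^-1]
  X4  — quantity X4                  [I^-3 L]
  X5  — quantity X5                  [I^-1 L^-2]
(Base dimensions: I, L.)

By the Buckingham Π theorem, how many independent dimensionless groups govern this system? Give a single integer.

Write exponents as rows I,L / cols D,i,ℓ,X1,X2,X3,X4,X5:
  I: [ 0  1  0  0 -1  3 -3 -1]
  L: [ 1  0  1 -3  0 -1  1 -2]
RREF → pivots at {D,i} ⇒ r = 2
8 vars − rank 2 = 6 Π groups

6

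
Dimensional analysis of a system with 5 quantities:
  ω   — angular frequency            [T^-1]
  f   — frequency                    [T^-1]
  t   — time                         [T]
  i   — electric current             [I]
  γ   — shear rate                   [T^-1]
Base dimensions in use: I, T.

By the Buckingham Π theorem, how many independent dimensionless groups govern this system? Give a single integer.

3

Exponent matrix [I,T] × [ω,f,t,i,γ]:
  I: [ 0  0  0  1  0]
  T: [-1 -1  1  0 -1]
Row reduction gives pivot columns ω,i; rank = 2
5 vars − rank 2 = 3 Π groups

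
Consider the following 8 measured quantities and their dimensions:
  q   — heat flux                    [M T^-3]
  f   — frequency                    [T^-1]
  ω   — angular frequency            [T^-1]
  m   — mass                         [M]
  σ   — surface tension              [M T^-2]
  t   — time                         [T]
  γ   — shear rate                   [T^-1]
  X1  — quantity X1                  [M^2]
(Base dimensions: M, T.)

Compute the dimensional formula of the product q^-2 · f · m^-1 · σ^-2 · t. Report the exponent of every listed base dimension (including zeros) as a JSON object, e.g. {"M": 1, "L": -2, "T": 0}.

{"M": -5, "T": 10}

Write exponents as rows M,T / cols q,f,ω,m,σ,t,γ,X1:
  M: [ 1  0  0  1  1  0  0  2]
  T: [-3 -1 -1  0 -2  1 -1  0]
  [M]: (-2)·1+(1)·0+(-1)·1+(-2)·1+(1)·0 = -5
  [T]: (-2)·-3+(1)·-1+(-1)·0+(-2)·-2+(1)·1 = 10
⇒ M^-5 T^10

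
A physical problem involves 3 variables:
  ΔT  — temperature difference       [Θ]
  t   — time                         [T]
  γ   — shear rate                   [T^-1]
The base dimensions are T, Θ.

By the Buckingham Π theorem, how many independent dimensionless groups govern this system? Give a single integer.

1

Exponent matrix [T,Θ] × [ΔT,t,γ]:
  T: [ 0  1 -1]
  Θ: [ 1  0  0]
Row reduction gives pivot columns ΔT,t; rank = 2
Π count = n − r = 3 − 2 = 1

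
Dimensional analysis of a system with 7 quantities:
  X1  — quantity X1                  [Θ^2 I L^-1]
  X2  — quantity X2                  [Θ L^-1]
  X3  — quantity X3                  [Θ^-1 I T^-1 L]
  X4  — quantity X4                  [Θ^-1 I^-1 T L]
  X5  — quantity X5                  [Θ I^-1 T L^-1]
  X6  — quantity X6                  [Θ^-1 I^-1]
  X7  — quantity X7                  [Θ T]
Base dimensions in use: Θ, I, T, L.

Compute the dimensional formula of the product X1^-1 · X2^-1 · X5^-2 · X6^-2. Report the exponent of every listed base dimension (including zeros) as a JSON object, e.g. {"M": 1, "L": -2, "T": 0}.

{"Θ": -3, "I": 3, "T": -2, "L": 4}

Write exponents as rows Θ,I,T,L / cols X1,X2,X3,X4,X5,X6,X7:
  Θ: [ 2  1 -1 -1  1 -1  1]
  I: [ 1  0  1 -1 -1 -1  0]
  T: [ 0  0 -1  1  1  0  1]
  L: [-1 -1  1  1 -1  0  0]
  [Θ]: (-1)·2+(-1)·1+(-2)·1+(-2)·-1 = -3
  [I]: (-1)·1+(-1)·0+(-2)·-1+(-2)·-1 = 3
  [T]: (-1)·0+(-1)·0+(-2)·1+(-2)·0 = -2
  [L]: (-1)·-1+(-1)·-1+(-2)·-1+(-2)·0 = 4
⇒ Θ^-3 I^3 T^-2 L^4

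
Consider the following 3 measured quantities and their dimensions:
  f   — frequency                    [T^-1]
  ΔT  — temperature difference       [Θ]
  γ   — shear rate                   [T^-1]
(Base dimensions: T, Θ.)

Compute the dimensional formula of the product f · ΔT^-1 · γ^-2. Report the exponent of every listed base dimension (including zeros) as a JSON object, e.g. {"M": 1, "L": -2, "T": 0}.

{"T": 1, "Θ": -1}

Write exponents as rows T,Θ / cols f,ΔT,γ:
  T: [-1  0 -1]
  Θ: [ 0  1  0]
  [T]: (1)·-1+(-1)·0+(-2)·-1 = 1
  [Θ]: (1)·0+(-1)·1+(-2)·0 = -1
⇒ T Θ^-1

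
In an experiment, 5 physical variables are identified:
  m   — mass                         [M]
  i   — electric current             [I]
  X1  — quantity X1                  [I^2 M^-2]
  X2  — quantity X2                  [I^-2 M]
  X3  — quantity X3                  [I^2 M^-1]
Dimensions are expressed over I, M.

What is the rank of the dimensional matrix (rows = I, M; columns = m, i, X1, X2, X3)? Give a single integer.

Write exponents as rows I,M / cols m,i,X1,X2,X3:
  I: [ 0  1  2 -2  2]
  M: [ 1  0 -2  1 -1]
Row reduction gives pivot columns m,i; rank = 2

2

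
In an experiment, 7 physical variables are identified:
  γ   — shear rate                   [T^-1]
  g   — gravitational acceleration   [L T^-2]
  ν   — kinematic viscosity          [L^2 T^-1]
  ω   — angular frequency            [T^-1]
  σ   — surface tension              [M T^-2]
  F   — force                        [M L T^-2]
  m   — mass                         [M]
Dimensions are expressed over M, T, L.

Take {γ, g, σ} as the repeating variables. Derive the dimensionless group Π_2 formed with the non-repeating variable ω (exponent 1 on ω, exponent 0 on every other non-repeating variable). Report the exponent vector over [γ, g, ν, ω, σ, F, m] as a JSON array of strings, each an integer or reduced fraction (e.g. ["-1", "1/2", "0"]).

Write exponents as rows M,T,L / cols γ,g,ν,ω,σ,F,m:
  M: [ 0  0  0  0  1  1  1]
  T: [-1 -2 -1 -1 -2 -2  0]
  L: [ 0  1  2  0  0  1  0]
Row reduction gives pivot columns γ,g,σ; rank = 3
Pivot set = {γ,g,σ}, free = {ν,ω,F,m}
RREF:
  r0: [   1    0   -3    1    0   -2   -2]
  r1: [   0    1    2    0    0    1    0]
  r2: [   0    0    0    0    1    1    1]
Fix exponent of ω at 1, ν at 0, F at 0, m at 0; solve each RREF row for its pivot's exponent:
  r0: exp(γ) + (1)·1 = 0 ⇒ exp(γ) = -1
  r1: exp(g) + (0)·1 = 0 ⇒ exp(g) = 0
  r2: exp(σ) + (0)·1 = 0 ⇒ exp(σ) = 0
Π_2 = γ^-1 · ω

["-1", "0", "0", "1", "0", "0", "0"]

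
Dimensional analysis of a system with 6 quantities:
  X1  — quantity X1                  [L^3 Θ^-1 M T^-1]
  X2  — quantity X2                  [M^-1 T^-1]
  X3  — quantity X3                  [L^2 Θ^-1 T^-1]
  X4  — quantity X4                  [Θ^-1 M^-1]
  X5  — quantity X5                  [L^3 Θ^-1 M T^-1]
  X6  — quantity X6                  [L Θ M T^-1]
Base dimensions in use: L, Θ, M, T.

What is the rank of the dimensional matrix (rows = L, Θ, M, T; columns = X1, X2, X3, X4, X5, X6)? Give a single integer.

Write exponents as rows L,Θ,M,T / cols X1,X2,X3,X4,X5,X6:
  L: [ 3  0  2  0  3  1]
  Θ: [-1  0 -1 -1 -1  1]
  M: [ 1 -1  0 -1  1  1]
  T: [-1 -1 -1  0 -1 -1]
RREF → pivots at {X1,X2,X3} ⇒ r = 3

3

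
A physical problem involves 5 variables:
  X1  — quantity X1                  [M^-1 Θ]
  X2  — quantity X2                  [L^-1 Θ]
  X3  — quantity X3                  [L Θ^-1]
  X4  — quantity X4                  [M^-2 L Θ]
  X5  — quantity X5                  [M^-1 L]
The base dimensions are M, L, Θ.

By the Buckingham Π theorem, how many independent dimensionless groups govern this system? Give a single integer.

3

Write exponents as rows M,L,Θ / cols X1,X2,X3,X4,X5:
  M: [-1  0  0 -2 -1]
  L: [ 0 -1  1  1  1]
  Θ: [ 1  1 -1  1  0]
Row reduction gives pivot columns X1,X2; rank = 2
n=5, r=2 ⇒ 3 dimensionless groups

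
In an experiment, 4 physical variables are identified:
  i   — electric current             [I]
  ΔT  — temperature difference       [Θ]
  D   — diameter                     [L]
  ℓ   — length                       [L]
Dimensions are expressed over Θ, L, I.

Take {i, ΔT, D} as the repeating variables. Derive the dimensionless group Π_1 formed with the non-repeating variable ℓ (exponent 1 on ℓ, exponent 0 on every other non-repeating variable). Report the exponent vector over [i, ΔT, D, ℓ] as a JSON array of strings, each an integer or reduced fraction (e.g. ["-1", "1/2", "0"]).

["0", "0", "-1", "1"]

Exponent matrix [Θ,L,I] × [i,ΔT,D,ℓ]:
  Θ: [ 0  1  0  0]
  L: [ 0  0  1  1]
  I: [ 1  0  0  0]
Echelon form has 3 nonzero rows (pivots: i,ΔT,D)
Pivot set = {i,ΔT,D}, free = {ℓ}
RREF:
  r0: [   1    0    0    0]
  r1: [   0    1    0    0]
  r2: [   0    0    1    1]
Fix exponent of ℓ at 1; solve each RREF row for its pivot's exponent:
  r0: exp(i) + (0)·1 = 0 ⇒ exp(i) = 0
  r1: exp(ΔT) + (0)·1 = 0 ⇒ exp(ΔT) = 0
  r2: exp(D) + (1)·1 = 0 ⇒ exp(D) = -1
Π_1 = D^-1 · ℓ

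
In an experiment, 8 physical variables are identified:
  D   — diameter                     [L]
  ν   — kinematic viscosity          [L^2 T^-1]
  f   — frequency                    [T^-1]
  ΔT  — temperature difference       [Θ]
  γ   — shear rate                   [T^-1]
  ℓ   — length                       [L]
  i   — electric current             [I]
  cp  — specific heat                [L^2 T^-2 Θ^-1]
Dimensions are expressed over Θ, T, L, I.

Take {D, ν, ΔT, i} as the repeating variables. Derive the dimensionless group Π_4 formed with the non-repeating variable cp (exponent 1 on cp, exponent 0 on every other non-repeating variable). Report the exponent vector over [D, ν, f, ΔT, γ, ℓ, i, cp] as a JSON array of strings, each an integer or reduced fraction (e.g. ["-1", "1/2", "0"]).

["2", "-2", "0", "1", "0", "0", "0", "1"]

Write exponents as rows Θ,T,L,I / cols D,ν,f,ΔT,γ,ℓ,i,cp:
  Θ: [ 0  0  0  1  0  0  0 -1]
  T: [ 0 -1 -1  0 -1  0  0 -2]
  L: [ 1  2  0  0  0  1  0  2]
  I: [ 0  0  0  0  0  0  1  0]
RREF → pivots at {D,ν,ΔT,i} ⇒ r = 4
Pivot set = {D,ν,ΔT,i}, free = {f,γ,ℓ,cp}
RREF:
  r0: [   1    0   -2    0   -2    1    0   -2]
  r1: [   0    1    1    0    1    0    0    2]
  r2: [   0    0    0    1    0    0    0   -1]
  r3: [   0    0    0    0    0    0    1    0]
Fix exponent of cp at 1, f at 0, γ at 0, ℓ at 0; solve each RREF row for its pivot's exponent:
  r0: exp(D) + (-2)·1 = 0 ⇒ exp(D) = 2
  r1: exp(ν) + (2)·1 = 0 ⇒ exp(ν) = -2
  r2: exp(ΔT) + (-1)·1 = 0 ⇒ exp(ΔT) = 1
  r3: exp(i) + (0)·1 = 0 ⇒ exp(i) = 0
Π_4 = D^2 · ν^-2 · ΔT · cp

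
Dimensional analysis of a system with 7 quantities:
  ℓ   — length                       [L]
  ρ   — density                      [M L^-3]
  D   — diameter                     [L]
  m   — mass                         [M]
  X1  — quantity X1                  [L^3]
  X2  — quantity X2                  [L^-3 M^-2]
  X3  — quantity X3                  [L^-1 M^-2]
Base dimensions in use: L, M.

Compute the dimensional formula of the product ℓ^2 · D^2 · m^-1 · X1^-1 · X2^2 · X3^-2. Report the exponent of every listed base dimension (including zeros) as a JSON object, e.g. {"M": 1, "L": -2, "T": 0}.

{"L": -3, "M": -1}

Write exponents as rows L,M / cols ℓ,ρ,D,m,X1,X2,X3:
  L: [ 1 -3  1  0  3 -3 -1]
  M: [ 0  1  0  1  0 -2 -2]
  [L]: (2)·1+(2)·1+(-1)·0+(-1)·3+(2)·-3+(-2)·-1 = -3
  [M]: (2)·0+(2)·0+(-1)·1+(-1)·0+(2)·-2+(-2)·-2 = -1
⇒ L^-3 M^-1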